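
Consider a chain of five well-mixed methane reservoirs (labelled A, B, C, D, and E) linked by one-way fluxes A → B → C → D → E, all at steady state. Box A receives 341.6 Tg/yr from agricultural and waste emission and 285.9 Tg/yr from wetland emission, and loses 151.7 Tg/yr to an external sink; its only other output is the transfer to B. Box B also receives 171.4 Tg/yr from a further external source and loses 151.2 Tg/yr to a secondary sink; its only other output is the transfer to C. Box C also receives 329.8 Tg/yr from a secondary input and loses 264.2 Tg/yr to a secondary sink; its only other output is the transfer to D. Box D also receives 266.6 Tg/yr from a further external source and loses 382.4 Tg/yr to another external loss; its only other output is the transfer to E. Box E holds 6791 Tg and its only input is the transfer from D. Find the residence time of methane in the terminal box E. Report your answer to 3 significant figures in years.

15.2 yr

Box A: F(A→B) = (341.6 + 285.9) − 151.7 = 475.80 Tg/yr.
Box B: F(B→C) = (475.80 + 171.4) − 151.2 = 496.00 Tg/yr.
Box C: F(C→D) = (496.00 + 329.8) − 264.2 = 561.60 Tg/yr.
Box D: F(D→E) = (561.60 + 266.6) − 382.4 = 445.80 Tg/yr.
Box E throughput = its input = 445.80 Tg/yr; τ = 6791 / 445.80 = 15.23 yr.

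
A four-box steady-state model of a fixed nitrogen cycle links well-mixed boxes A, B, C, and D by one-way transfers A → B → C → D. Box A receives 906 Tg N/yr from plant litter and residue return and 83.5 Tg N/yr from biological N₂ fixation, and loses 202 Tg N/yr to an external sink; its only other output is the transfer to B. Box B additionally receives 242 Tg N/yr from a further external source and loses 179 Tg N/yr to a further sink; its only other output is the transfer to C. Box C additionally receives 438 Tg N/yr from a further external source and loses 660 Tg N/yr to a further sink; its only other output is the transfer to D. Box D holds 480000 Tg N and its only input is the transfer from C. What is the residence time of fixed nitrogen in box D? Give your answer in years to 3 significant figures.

764 yr

Box A: F(A→B) = (906 + 83.5) − 202 = 787.50 Tg N/yr.
Box B: F(B→C) = (787.50 + 242) − 179 = 850.50 Tg N/yr.
Box C: F(C→D) = (850.50 + 438) − 660 = 628.50 Tg N/yr.
Box D throughput = its input = 628.50 Tg N/yr; τ = 480000 / 628.50 = 763.7 yr.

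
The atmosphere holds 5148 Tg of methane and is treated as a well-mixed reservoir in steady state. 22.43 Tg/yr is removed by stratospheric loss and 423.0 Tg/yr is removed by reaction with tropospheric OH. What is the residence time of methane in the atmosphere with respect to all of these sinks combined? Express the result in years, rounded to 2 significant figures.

12 yr

Total removal flux = 22.43 + 423.0 = 445.43 Tg/yr.
τ = M / ΣF_out = 5148 / 445.43 = 11.56 yr.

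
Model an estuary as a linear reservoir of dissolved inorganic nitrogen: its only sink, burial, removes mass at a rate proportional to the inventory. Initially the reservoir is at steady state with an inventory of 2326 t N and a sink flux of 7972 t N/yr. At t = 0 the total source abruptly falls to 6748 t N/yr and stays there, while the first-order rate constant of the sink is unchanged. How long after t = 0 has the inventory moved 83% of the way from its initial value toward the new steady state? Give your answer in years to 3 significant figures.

τ = M₀/F₀ = 2326/7972 = 0.2918 yr.
The remaining gap fraction is e^(−t/τ); 83% covered ⇒ e^(−t/τ) = 0.170.
t = −τ ln(0.170) = 0.2918 × 1.772 = 0.5170 yr.

0.517 yr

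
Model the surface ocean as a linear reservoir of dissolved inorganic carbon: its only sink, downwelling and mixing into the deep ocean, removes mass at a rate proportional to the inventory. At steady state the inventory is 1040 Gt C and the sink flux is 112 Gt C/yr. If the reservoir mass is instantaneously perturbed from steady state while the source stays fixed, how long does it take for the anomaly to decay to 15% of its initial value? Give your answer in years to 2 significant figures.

18 yr

For a linear reservoir the anomaly decays as exp(−t/τ) with τ = M/F = 1040/112 = 9.286 yr.
exp(−t/τ) = 0.15 ⇒ t = −τ ln(0.15) = 9.286 × 1.897 = 17.62 yr.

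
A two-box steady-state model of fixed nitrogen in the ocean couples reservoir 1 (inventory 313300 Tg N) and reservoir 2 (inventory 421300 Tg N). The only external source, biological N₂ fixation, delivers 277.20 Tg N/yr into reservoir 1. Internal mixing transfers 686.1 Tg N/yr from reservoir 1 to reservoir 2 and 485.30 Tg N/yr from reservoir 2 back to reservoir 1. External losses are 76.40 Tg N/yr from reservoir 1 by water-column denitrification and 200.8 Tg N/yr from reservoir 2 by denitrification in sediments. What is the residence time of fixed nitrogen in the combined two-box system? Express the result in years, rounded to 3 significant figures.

2650 yr

Residence time in the combined system uses the total inventory and the total *external* removal — internal exchanges between the two boxes cancel.
M_total = 313300 + 421300 = 734600 Tg N.
ΣF_external_out = 76.40 + 200.8 = 277.20 Tg N/yr.
τ = M_total / ΣF_ext = 734600 / 277.20 = 2650 yr.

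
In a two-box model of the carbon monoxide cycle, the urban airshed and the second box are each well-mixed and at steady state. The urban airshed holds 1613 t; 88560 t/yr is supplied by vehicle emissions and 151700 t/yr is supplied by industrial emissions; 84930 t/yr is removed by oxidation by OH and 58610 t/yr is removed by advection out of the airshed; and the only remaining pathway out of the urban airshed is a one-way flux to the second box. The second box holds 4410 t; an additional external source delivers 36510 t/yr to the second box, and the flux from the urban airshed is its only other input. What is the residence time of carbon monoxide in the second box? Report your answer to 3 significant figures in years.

0.0331 yr

Balance the urban airshed: ΣF_in = 88560 + 151700 = 240260 t/yr.
Flux to the second box = ΣF_in − (84930 + 58610) = 96720 t/yr.
Total input to the second box = 96720 + 36510 = 133230 t/yr; at steady state this equals its total output.
τ = M / F = 4410 / 133230 = 0.03310 yr.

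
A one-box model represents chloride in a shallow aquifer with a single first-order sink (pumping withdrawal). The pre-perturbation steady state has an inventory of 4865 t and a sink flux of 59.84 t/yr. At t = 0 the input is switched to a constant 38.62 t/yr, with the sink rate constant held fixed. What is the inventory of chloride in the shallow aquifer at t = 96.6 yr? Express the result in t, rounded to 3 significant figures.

The sink rate constant is k = F₀/M₀ = 59.84/4865 = 0.01230 yr⁻¹.
Solving dM/dt = F₁ − kM with M(0) = M₀ gives M(t) = F₁/k + (M₀ − F₁/k)·e^(−kt).
F₁/k = 38.62/0.01230 = 3139.8 t; kt = 0.01230 × 96.6 = 1.188, e^(−kt) = 0.3048.
M(96.6) = 3139.8 + (4865 − 3139.8) × 0.3048 = 3139.8 + 525.8 = 3665.6 t.

3670 t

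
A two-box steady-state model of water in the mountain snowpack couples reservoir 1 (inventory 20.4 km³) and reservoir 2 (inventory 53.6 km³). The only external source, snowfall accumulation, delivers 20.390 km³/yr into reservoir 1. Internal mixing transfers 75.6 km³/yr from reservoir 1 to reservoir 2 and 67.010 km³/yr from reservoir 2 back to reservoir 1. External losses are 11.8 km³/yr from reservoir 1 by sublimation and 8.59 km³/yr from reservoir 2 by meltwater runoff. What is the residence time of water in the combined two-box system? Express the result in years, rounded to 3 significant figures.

Treat the two boxes together as one reservoir: the mixing fluxes between them are internal recycling, so τ = ΣM / Σ(external losses).
M_total = 20.4 + 53.6 = 74.000 km³.
ΣF_external_out = 11.8 + 8.59 = 20.390 km³/yr.
τ = M_total / ΣF_ext = 74.000 / 20.390 = 3.629 yr.

3.63 yr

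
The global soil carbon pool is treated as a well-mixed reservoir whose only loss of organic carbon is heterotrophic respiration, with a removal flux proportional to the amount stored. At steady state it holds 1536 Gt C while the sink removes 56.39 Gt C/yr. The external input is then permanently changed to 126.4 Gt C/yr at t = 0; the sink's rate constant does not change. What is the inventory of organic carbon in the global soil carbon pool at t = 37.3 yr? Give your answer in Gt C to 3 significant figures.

The sink rate constant is k = F₀/M₀ = 56.39/1536 = 0.03671 yr⁻¹.
Solving dM/dt = F₁ − kM with M(0) = M₀ gives M(t) = F₁/k + (M₀ − F₁/k)·e^(−kt).
F₁/k = 126.4/0.03671 = 3443.0 Gt C; kt = 0.03671 × 37.3 = 1.369, e^(−kt) = 0.2543.
M(37.3) = 3443.0 + (1536 − 3443.0) × 0.2543 = 3443.0 − 484.9 = 2958.1 Gt C.

2960 Gt C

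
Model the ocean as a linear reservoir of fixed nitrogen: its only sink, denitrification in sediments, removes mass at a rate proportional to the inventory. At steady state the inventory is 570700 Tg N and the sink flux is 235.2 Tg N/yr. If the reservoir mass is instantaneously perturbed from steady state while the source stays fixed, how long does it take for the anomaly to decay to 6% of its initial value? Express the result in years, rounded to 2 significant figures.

6800 yr

For a linear reservoir the anomaly decays as exp(−t/τ) with τ = M/F = 570700/235.2 = 2426 yr.
exp(−t/τ) = 0.06 ⇒ t = −τ ln(0.06) = 2426 × 2.813 = 6827 yr.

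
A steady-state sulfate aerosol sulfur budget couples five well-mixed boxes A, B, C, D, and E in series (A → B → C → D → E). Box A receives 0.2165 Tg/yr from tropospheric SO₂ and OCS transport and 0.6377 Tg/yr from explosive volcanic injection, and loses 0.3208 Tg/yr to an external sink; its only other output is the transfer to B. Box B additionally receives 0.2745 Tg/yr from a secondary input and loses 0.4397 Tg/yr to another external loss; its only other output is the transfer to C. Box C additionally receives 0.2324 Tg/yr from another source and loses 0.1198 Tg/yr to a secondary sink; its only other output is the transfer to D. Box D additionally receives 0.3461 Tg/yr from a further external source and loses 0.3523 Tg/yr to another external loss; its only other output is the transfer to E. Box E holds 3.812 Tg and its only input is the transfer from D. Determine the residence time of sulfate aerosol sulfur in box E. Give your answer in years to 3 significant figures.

8.03 yr

Box A: F(A→B) = (0.2165 + 0.6377) − 0.3208 = 0.53340 Tg/yr.
Box B: F(B→C) = (0.53340 + 0.2745) − 0.4397 = 0.36820 Tg/yr.
Box C: F(C→D) = (0.36820 + 0.2324) − 0.1198 = 0.48080 Tg/yr.
Box D: F(D→E) = (0.48080 + 0.3461) − 0.3523 = 0.47460 Tg/yr.
Box E throughput = its input = 0.47460 Tg/yr; τ = 3.812 / 0.47460 = 8.032 yr.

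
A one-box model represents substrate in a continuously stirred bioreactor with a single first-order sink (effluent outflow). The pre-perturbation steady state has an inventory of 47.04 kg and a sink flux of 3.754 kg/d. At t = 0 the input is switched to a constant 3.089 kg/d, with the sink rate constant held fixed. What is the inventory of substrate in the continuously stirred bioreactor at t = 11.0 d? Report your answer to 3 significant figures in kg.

42.2 kg

The sink rate constant is k = F₀/M₀ = 3.754/47.04 = 0.07980 d⁻¹.
Solving dM/dt = F₁ − kM with M(0) = M₀ gives M(t) = F₁/k + (M₀ − F₁/k)·e^(−kt).
F₁/k = 3.089/0.07980 = 38.707 kg; kt = 0.07980 × 11.0 = 0.8778, e^(−kt) = 0.4157.
M(11.0) = 38.707 + (47.04 − 38.707) × 0.4157 = 38.707 + 3.464 = 42.171 kg.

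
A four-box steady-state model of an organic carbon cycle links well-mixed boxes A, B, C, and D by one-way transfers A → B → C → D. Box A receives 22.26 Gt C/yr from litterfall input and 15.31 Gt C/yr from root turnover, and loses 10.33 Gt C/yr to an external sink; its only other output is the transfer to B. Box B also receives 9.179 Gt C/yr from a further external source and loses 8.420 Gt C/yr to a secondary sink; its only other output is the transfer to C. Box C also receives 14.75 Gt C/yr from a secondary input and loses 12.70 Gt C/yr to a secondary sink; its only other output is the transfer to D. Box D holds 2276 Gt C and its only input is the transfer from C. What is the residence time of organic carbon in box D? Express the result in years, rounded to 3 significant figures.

Box A: F(A→B) = (22.26 + 15.31) − 10.33 = 27.240 Gt C/yr.
Box B: F(B→C) = (27.240 + 9.179) − 8.420 = 27.999 Gt C/yr.
Box C: F(C→D) = (27.999 + 14.75) − 12.70 = 30.049 Gt C/yr.
Box D throughput = its input = 30.049 Gt C/yr; τ = 2276 / 30.049 = 75.74 yr.

75.7 yr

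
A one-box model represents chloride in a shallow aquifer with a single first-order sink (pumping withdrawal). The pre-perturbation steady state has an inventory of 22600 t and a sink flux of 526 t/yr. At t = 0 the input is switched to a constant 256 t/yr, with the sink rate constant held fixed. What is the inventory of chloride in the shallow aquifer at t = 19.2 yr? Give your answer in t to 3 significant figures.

18400 t

Residence time τ = M₀/F₀ = 42.97 yr. The eventual steady state is M_∞ = M₀·(F₁/F₀) = 22600 × 256/526 = 10999 t.
The anomaly ΔM(t) = M(t) − M_∞ decays as ΔM₀·e^(−t/τ) with ΔM₀ = 22600 − 10999 = 11600 t.
At t = 19.2 yr, e^(−t/τ) = e^(−0.4469) = 0.6396, so ΔM = 7420 t and M = 10999 + 7420 = 18419 t.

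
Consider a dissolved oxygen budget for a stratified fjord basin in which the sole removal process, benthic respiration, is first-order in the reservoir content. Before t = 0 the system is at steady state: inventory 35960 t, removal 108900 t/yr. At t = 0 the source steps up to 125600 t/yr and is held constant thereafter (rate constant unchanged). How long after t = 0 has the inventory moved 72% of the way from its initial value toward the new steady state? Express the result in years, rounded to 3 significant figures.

0.420 yr

τ = M₀/F₀ = 35960/108900 = 0.3302 yr.
The remaining gap fraction is e^(−t/τ); 72% covered ⇒ e^(−t/τ) = 0.280.
t = −τ ln(0.280) = 0.3302 × 1.273 = 0.4203 yr.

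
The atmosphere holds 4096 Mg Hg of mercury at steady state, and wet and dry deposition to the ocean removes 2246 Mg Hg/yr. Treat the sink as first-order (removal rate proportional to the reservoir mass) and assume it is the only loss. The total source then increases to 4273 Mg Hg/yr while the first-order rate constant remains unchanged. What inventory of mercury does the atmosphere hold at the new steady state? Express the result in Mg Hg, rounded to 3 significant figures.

Rate constant k = F/M = 2246 / 4096 = 0.5483 yr⁻¹.
At the new steady state, source = k·M_new ⇒ M_new = 4273 / 0.5483 = 7793 Mg Hg.
(Equivalently M_new = M × F_new/F_old = 4096 × 4273/2246.)

7790 Mg Hg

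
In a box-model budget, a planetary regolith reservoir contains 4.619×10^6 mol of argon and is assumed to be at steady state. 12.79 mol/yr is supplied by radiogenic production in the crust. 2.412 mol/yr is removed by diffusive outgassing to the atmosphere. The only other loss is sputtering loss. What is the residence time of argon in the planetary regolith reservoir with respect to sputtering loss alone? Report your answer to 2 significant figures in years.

At steady state ΣF_in = ΣF_out.
ΣF_in = 12.790 mol/yr.
Sputtering loss flux = ΣF_in − (2.412) = 12.790 − 2.412 = 10.38 mol/yr.
τ = M / F = 4.619×10^6 / 10.38 = 445100 yr.

450000 yr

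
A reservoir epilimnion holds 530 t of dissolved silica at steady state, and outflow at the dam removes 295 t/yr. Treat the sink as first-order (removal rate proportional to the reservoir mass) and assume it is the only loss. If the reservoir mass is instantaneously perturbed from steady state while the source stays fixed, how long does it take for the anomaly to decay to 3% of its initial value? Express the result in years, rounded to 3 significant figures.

6.30 yr

For a linear reservoir the anomaly decays as exp(−t/τ) with τ = M/F = 530/295 = 1.797 yr.
exp(−t/τ) = 0.03 ⇒ t = −τ ln(0.03) = 1.797 × 3.507 = 6.300 yr.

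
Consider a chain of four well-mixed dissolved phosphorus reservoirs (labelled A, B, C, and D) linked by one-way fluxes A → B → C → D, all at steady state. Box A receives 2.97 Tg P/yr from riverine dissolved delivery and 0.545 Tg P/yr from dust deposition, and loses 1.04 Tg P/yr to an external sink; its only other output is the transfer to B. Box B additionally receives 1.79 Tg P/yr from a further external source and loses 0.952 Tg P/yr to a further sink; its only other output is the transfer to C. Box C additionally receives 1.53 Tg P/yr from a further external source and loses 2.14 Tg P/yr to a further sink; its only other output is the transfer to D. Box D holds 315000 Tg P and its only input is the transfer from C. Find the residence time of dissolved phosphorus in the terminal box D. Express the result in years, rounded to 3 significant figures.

Box A: F(A→B) = (2.97 + 0.545) − 1.04 = 2.4750 Tg P/yr.
Box B: F(B→C) = (2.4750 + 1.79) − 0.952 = 3.3130 Tg P/yr.
Box C: F(C→D) = (3.3130 + 1.53) − 2.14 = 2.7030 Tg P/yr.
Box D throughput = its input = 2.7030 Tg P/yr; τ = 315000 / 2.7030 = 116500 yr.

117000 yr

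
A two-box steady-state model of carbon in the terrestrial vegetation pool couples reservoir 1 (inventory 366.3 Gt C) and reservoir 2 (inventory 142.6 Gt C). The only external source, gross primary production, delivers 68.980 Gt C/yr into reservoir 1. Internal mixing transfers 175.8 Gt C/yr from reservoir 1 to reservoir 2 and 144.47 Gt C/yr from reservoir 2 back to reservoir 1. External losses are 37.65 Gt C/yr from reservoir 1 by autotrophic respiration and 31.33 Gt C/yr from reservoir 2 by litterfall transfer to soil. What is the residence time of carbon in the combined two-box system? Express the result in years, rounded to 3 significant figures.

7.38 yr

Treat the two boxes together as one reservoir: the mixing fluxes between them are internal recycling, so τ = ΣM / Σ(external losses).
M_total = 366.3 + 142.6 = 508.90 Gt C.
ΣF_external_out = 37.65 + 31.33 = 68.980 Gt C/yr.
τ = M_total / ΣF_ext = 508.90 / 68.980 = 7.378 yr.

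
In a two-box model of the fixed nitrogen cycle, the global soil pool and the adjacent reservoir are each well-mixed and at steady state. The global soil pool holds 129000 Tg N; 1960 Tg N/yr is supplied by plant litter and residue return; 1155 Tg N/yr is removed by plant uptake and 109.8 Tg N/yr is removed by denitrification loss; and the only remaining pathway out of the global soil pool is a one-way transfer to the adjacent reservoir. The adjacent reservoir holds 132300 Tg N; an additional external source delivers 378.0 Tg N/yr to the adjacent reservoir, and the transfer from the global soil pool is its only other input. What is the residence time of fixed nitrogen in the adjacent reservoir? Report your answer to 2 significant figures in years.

120 yr

Balance the global soil pool: ΣF_in = 1960.0 Tg N/yr.
Transfer to the adjacent reservoir = ΣF_in − (1155 + 109.8) = 695.20 Tg N/yr.
Total input to the adjacent reservoir = 695.20 + 378.0 = 1073.2 Tg N/yr; at steady state this equals its total output.
τ = M / F = 132300 / 1073.2 = 123.3 yr.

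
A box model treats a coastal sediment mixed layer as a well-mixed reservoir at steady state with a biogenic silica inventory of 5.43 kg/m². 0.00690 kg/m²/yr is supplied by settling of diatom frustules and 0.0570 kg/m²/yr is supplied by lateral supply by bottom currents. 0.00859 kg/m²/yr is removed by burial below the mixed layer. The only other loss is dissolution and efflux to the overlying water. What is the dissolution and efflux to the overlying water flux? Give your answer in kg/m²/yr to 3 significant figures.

0.0553 kg/m²/yr

At steady state ΣF_in = ΣF_out.
ΣF_in = 0.00690 + 0.0570 = 0.063900 kg/m²/yr.
Dissolution and efflux to the overlying water flux = ΣF_in − (0.00859) = 0.063900 − 0.008590 = 0.05531 kg/m²/yr.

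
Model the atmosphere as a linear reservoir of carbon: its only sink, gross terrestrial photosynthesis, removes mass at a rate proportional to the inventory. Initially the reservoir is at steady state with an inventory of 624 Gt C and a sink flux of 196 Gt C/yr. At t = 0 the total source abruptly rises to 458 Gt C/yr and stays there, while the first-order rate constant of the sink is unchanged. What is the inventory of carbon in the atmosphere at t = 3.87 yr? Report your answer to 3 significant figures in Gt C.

The sink rate constant is k = F₀/M₀ = 196/624 = 0.3141 yr⁻¹.
Solving dM/dt = F₁ − kM with M(0) = M₀ gives M(t) = F₁/k + (M₀ − F₁/k)·e^(−kt).
F₁/k = 458/0.3141 = 1458.1 Gt C; kt = 0.3141 × 3.87 = 1.216, e^(−kt) = 0.2965.
M(3.87) = 1458.1 + (624 − 1458.1) × 0.2965 = 1458.1 − 247.3 = 1210.8 Gt C.

1210 Gt C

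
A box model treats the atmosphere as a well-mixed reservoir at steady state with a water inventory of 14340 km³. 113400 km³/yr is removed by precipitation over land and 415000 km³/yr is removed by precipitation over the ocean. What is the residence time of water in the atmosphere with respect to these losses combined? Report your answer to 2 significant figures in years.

0.027 yr

Total removal = 113400 + 415000 = 528400 km³/yr.
τ = M / ΣF_out = 14340 / 528400 = 0.02714 yr.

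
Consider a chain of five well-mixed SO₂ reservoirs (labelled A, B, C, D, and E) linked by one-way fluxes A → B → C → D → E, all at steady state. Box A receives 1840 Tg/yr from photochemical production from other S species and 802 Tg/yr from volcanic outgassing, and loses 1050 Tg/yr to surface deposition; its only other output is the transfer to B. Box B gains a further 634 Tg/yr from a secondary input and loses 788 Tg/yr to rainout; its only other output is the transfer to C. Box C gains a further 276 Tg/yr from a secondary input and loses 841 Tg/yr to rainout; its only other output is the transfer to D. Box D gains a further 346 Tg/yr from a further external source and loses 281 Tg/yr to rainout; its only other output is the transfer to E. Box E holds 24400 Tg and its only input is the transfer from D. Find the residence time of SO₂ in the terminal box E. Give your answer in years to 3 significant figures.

Box A: F(A→B) = (1840 + 802) − 1050 = 1592.0 Tg/yr.
Box B: F(B→C) = (1592.0 + 634) − 788 = 1438.0 Tg/yr.
Box C: F(C→D) = (1438.0 + 276) − 841 = 873.00 Tg/yr.
Box D: F(D→E) = (873.00 + 346) − 281 = 938.00 Tg/yr.
Box E throughput = its input = 938.00 Tg/yr; τ = 24400 / 938.00 = 26.01 yr.

26.0 yr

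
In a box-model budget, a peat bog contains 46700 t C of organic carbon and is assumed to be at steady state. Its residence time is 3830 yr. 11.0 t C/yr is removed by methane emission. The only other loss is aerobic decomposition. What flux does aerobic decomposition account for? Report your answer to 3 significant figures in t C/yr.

Total removal F = M/τ = 46700 / 3830 = 12.19 t C/yr.
Aerobic decomposition = F − (11.0) = 12.19 − 11.00 = 1.193 t C/yr.

1.19 t C/yr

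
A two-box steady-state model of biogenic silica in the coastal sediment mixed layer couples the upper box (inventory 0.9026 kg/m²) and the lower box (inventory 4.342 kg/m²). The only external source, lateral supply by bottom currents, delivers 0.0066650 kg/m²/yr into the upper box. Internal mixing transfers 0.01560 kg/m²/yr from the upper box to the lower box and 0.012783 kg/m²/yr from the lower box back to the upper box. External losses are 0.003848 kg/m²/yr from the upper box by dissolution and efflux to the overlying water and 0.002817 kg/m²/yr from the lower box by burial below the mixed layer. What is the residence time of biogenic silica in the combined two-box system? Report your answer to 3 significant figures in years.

For the system as a whole, the A↔B exchange is internal and contributes nothing to the throughput; only the external sinks remove mass.
M_total = 0.9026 + 4.342 = 5.2446 kg/m².
ΣF_external_out = 0.003848 + 0.002817 = 0.0066650 kg/m²/yr.
τ = M_total / ΣF_ext = 5.2446 / 0.0066650 = 786.9 yr.

787 yr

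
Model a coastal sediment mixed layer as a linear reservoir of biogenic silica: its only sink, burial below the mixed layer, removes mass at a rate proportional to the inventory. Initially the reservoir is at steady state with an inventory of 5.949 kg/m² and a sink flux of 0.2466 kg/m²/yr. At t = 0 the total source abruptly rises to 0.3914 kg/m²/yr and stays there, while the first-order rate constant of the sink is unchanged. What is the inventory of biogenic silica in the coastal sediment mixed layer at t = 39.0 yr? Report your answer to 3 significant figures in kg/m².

8.75 kg/m²

The sink rate constant is k = F₀/M₀ = 0.2466/5.949 = 0.04145 yr⁻¹.
Solving dM/dt = F₁ − kM with M(0) = M₀ gives M(t) = F₁/k + (M₀ − F₁/k)·e^(−kt).
F₁/k = 0.3914/0.04145 = 9.4422 kg/m²; kt = 0.04145 × 39.0 = 1.617, e^(−kt) = 0.1986.
M(39.0) = 9.4422 + (5.949 − 9.4422) × 0.1986 = 9.4422 − 0.6936 = 8.7485 kg/m².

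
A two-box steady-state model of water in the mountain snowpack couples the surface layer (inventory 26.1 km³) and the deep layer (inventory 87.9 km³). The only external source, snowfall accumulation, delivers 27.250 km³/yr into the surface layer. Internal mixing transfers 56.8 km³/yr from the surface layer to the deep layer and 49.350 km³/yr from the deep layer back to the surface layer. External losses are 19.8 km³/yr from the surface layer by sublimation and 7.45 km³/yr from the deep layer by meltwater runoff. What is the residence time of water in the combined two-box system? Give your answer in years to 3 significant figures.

Treat the two boxes together as one reservoir: the mixing fluxes between them are internal recycling, so τ = ΣM / Σ(external losses).
M_total = 26.1 + 87.9 = 114.00 km³.
ΣF_external_out = 19.8 + 7.45 = 27.250 km³/yr.
τ = M_total / ΣF_ext = 114.00 / 27.250 = 4.183 yr.

4.18 yr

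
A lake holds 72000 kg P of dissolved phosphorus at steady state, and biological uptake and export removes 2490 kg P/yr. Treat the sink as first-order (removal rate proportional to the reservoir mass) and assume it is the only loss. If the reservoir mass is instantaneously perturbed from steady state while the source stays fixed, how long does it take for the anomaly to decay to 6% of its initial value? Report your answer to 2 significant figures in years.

81 yr

For a linear reservoir the anomaly decays as exp(−t/τ) with τ = M/F = 72000/2490 = 28.92 yr.
exp(−t/τ) = 0.06 ⇒ t = −τ ln(0.06) = 28.92 × 2.813 = 81.35 yr.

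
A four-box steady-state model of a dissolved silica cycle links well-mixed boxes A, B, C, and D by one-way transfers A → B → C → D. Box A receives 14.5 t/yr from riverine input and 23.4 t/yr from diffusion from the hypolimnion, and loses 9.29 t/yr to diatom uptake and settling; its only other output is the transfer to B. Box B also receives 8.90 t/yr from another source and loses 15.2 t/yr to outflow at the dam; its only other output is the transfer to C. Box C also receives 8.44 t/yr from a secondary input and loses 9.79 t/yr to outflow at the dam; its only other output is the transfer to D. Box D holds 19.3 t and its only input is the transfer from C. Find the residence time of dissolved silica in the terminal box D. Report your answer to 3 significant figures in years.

Box A: F(A→B) = (14.5 + 23.4) − 9.29 = 28.610 t/yr.
Box B: F(B→C) = (28.610 + 8.90) − 15.2 = 22.310 t/yr.
Box C: F(C→D) = (22.310 + 8.44) − 9.79 = 20.960 t/yr.
Box D throughput = its input = 20.960 t/yr; τ = 19.3 / 20.960 = 0.9208 yr.

0.921 yr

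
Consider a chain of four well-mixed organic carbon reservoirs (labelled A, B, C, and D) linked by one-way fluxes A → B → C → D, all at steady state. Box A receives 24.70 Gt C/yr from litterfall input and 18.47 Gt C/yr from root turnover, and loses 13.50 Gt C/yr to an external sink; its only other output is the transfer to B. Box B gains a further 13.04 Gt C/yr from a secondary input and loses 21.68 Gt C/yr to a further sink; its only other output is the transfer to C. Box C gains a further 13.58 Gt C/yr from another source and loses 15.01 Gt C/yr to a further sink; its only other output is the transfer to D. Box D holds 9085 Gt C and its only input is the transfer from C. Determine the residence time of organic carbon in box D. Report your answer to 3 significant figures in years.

464 yr

Box A: F(A→B) = (24.70 + 18.47) − 13.50 = 29.670 Gt C/yr.
Box B: F(B→C) = (29.670 + 13.04) − 21.68 = 21.030 Gt C/yr.
Box C: F(C→D) = (21.030 + 13.58) − 15.01 = 19.600 Gt C/yr.
Box D throughput = its input = 19.600 Gt C/yr; τ = 9085 / 19.600 = 463.5 yr.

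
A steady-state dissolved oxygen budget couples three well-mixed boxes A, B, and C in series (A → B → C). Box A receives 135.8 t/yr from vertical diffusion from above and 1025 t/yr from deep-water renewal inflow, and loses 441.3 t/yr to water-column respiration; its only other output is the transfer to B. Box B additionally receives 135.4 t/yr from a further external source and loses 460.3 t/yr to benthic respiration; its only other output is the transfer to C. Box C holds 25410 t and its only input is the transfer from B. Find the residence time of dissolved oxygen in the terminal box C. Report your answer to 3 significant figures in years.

Box A: F(A→B) = (135.8 + 1025) − 441.3 = 719.50 t/yr.
Box B: F(B→C) = (719.50 + 135.4) − 460.3 = 394.60 t/yr.
Box C throughput = its input = 394.60 t/yr; τ = 25410 / 394.60 = 64.39 yr.

64.4 yr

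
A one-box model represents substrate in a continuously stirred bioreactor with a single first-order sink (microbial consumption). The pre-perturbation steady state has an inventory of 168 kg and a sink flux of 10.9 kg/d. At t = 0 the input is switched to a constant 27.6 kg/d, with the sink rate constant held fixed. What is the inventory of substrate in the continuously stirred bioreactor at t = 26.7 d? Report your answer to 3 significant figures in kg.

380 kg

The sink rate constant is k = F₀/M₀ = 10.9/168 = 0.06488 d⁻¹.
Solving dM/dt = F₁ − kM with M(0) = M₀ gives M(t) = F₁/k + (M₀ − F₁/k)·e^(−kt).
F₁/k = 27.6/0.06488 = 425.39 kg; kt = 0.06488 × 26.7 = 1.732, e^(−kt) = 0.1769.
M(26.7) = 425.39 + (168 − 425.39) × 0.1769 = 425.39 − 45.53 = 379.87 kg.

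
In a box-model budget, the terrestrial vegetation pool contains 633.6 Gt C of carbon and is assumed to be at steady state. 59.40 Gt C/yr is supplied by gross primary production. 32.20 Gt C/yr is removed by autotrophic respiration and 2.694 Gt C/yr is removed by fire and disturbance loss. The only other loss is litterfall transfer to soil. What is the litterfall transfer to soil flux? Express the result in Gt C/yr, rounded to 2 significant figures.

25 Gt C/yr

At steady state ΣF_in = ΣF_out.
ΣF_in = 59.400 Gt C/yr.
Litterfall transfer to soil flux = ΣF_in − (32.20 + 2.694) = 59.400 − 34.89 = 24.51 Gt C/yr.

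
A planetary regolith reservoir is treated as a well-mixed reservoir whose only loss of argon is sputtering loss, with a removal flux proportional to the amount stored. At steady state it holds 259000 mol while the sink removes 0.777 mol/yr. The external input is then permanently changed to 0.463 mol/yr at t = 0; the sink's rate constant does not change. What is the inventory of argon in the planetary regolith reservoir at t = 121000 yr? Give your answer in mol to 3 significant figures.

227000 mol

τ = M₀/F₀ = 259000/0.777 = 333300 yr; rate constant k = 1/τ.
New steady state M_∞ = F₁/k = F₁·τ = 0.463 × 333300 = 154330 mol.
M(t) = M_∞ + (M₀ − M_∞)·e^(−t/τ); t/τ = 121000/333300 = 0.3630, so e^(−t/τ) = 0.6956.
M(t) = 154330 + 104700 × 0.6956 = 227140 mol.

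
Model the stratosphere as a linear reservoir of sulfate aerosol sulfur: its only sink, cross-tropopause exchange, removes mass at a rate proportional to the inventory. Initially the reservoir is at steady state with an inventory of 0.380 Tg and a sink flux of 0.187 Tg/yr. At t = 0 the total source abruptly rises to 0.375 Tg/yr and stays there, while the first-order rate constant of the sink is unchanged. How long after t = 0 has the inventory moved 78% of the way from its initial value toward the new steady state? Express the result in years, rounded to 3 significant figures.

τ = M₀/F₀ = 0.380/0.187 = 2.032 yr.
The remaining gap fraction is e^(−t/τ); 78% covered ⇒ e^(−t/τ) = 0.220.
t = −τ ln(0.220) = 2.032 × 1.514 = 3.077 yr.

3.08 yr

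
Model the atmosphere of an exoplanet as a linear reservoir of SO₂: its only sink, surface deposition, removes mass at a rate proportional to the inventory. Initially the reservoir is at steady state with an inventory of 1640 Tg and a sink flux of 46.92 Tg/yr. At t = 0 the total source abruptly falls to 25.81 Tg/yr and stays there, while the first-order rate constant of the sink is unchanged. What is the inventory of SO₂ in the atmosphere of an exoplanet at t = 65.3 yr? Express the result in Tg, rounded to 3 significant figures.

τ = M₀/F₀ = 1640/46.92 = 34.95 yr; rate constant k = 1/τ.
New steady state M_∞ = F₁/k = F₁·τ = 25.81 × 34.95 = 902.14 Tg.
M(t) = M_∞ + (M₀ − M_∞)·e^(−t/τ); t/τ = 65.3/34.95 = 1.868, so e^(−t/τ) = 0.1544.
M(t) = 902.14 + 737.9 × 0.1544 = 1016.1 Tg.

1020 Tg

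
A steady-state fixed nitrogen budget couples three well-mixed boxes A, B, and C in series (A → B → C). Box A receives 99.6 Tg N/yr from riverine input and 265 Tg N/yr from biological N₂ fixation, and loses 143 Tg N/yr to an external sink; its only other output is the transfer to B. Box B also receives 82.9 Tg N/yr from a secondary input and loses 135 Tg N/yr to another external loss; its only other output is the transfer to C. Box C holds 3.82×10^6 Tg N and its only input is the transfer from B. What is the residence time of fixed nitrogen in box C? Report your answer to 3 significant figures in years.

Box A: F(A→B) = (99.6 + 265) − 143 = 221.60 Tg N/yr.
Box B: F(B→C) = (221.60 + 82.9) − 135 = 169.50 Tg N/yr.
Box C throughput = its input = 169.50 Tg N/yr; τ = 3.82×10^6 / 169.50 = 22540 yr.

22500 yr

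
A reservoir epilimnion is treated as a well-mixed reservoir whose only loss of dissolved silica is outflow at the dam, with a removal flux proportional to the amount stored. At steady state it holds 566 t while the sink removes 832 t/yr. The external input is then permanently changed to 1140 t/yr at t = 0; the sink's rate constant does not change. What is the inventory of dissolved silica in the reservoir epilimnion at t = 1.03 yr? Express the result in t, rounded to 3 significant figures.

729 t

τ = M₀/F₀ = 566/832 = 0.6803 yr; rate constant k = 1/τ.
New steady state M_∞ = F₁/k = F₁·τ = 1140 × 0.6803 = 775.53 t.
M(t) = M_∞ + (M₀ − M_∞)·e^(−t/τ); t/τ = 1.03/0.6803 = 1.514, so e^(−t/τ) = 0.2200.
M(t) = 775.53 − 209.5 × 0.2200 = 729.43 t.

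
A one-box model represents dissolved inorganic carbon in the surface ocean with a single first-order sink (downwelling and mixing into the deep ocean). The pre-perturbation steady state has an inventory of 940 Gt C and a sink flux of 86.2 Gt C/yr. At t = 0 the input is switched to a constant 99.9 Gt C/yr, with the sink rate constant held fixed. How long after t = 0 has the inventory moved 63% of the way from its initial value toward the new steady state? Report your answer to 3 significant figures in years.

10.8 yr

τ = M₀/F₀ = 940/86.2 = 10.90 yr.
The remaining gap fraction is e^(−t/τ); 63% covered ⇒ e^(−t/τ) = 0.370.
t = −τ ln(0.370) = 10.90 × 0.9943 = 10.84 yr.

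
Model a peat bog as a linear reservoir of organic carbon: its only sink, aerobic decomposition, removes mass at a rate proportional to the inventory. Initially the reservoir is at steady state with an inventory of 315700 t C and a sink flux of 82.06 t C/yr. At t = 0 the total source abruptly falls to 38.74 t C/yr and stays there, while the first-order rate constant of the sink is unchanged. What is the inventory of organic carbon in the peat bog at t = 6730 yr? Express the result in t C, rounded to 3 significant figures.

178000 t C

Residence time τ = M₀/F₀ = 3847 yr. The eventual steady state is M_∞ = M₀·(F₁/F₀) = 315700 × 38.74/82.06 = 149040 t C.
The anomaly ΔM(t) = M(t) − M_∞ decays as ΔM₀·e^(−t/τ) with ΔM₀ = 315700 − 149040 = 166700 t C.
At t = 6730 yr, e^(−t/τ) = e^(−1.749) = 0.1739, so ΔM = 28980 t C and M = 149040 + 28980 = 178020 t C.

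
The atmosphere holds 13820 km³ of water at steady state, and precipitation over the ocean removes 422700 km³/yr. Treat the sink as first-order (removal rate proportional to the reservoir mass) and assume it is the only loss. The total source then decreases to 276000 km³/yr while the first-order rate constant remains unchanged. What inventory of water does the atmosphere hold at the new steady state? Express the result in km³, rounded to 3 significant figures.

9020 km³

Rate constant k = F/M = 422700 / 13820 = 30.59 yr⁻¹.
At the new steady state, source = k·M_new ⇒ M_new = 276000 / 30.59 = 9024 km³.
(Equivalently M_new = M × F_new/F_old = 13820 × 276000/422700.)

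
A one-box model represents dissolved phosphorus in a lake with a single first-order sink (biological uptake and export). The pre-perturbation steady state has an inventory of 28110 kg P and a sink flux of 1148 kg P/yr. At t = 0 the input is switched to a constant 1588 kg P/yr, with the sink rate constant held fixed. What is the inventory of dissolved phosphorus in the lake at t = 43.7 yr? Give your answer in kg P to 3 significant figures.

Residence time τ = M₀/F₀ = 24.49 yr. The eventual steady state is M_∞ = M₀·(F₁/F₀) = 28110 × 1588/1148 = 38884 kg P.
The anomaly ΔM(t) = M(t) − M_∞ decays as ΔM₀·e^(−t/τ) with ΔM₀ = 28110 − 38884 = −10770 kg P.
At t = 43.7 yr, e^(−t/τ) = e^(−1.785) = 0.1678, so ΔM = −1808 kg P and M = 38884 − 1808 = 37075 kg P.

37100 kg P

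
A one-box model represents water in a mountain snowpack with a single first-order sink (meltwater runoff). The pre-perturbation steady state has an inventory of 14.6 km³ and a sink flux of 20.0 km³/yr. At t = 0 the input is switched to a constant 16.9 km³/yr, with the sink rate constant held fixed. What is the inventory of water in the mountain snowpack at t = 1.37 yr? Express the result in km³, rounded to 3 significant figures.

The sink rate constant is k = F₀/M₀ = 20.0/14.6 = 1.370 yr⁻¹.
Solving dM/dt = F₁ − kM with M(0) = M₀ gives M(t) = F₁/k + (M₀ − F₁/k)·e^(−kt).
F₁/k = 16.9/1.370 = 12.337 km³; kt = 1.370 × 1.37 = 1.877, e^(−kt) = 0.1531.
M(1.37) = 12.337 + (14.6 − 12.337) × 0.1531 = 12.337 + 0.3464 = 12.683 km³.

12.7 km³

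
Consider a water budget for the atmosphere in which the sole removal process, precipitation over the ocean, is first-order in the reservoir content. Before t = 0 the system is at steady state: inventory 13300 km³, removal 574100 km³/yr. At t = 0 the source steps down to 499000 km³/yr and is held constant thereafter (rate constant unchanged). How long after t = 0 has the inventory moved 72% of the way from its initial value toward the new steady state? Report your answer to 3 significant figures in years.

τ = M₀/F₀ = 13300/574100 = 0.02317 yr.
The remaining gap fraction is e^(−t/τ); 72% covered ⇒ e^(−t/τ) = 0.280.
t = −τ ln(0.280) = 0.02317 × 1.273 = 0.02949 yr.

0.0295 yr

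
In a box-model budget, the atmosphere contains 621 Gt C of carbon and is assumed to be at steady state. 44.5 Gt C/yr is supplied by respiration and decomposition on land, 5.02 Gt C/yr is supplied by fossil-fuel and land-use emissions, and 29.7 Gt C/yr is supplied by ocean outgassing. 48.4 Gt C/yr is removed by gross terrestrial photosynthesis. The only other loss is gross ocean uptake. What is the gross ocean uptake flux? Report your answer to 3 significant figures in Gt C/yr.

At steady state ΣF_in = ΣF_out.
ΣF_in = 44.5 + 5.02 + 29.7 = 79.220 Gt C/yr.
Gross ocean uptake flux = ΣF_in − (48.4) = 79.220 − 48.40 = 30.82 Gt C/yr.

30.8 Gt C/yr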